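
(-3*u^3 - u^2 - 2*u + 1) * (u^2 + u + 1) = -3*u^5 - 4*u^4 - 6*u^3 - 2*u^2 - u + 1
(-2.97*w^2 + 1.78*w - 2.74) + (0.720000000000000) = -2.97*w^2 + 1.78*w - 2.02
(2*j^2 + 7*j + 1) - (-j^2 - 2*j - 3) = 3*j^2 + 9*j + 4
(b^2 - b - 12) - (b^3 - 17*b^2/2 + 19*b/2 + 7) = -b^3 + 19*b^2/2 - 21*b/2 - 19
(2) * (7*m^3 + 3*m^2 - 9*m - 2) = 14*m^3 + 6*m^2 - 18*m - 4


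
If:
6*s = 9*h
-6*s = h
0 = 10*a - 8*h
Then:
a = 0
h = 0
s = 0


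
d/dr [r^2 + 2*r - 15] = 2*r + 2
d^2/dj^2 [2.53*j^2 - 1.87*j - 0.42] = 5.06000000000000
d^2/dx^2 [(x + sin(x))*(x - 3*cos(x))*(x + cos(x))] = -x^2*sin(x) + 2*x^2*cos(x) + 8*x*sin(x) + 4*x*sin(2*x) + 4*x*cos(x) + 6*x*cos(2*x) + 6*x + 11*sin(x)/4 + 6*sin(2*x) + 27*sin(3*x)/4 - 4*cos(x) - 4*cos(2*x)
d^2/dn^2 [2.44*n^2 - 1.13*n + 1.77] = 4.88000000000000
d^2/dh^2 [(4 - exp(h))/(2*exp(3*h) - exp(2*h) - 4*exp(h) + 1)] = (-16*exp(6*h) + 150*exp(5*h) - 121*exp(4*h) - 18*exp(3*h) - 30*exp(2*h) + 76*exp(h) + 15)*exp(h)/(8*exp(9*h) - 12*exp(8*h) - 42*exp(7*h) + 59*exp(6*h) + 72*exp(5*h) - 93*exp(4*h) - 34*exp(3*h) + 45*exp(2*h) - 12*exp(h) + 1)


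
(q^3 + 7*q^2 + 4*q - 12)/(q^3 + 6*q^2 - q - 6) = (q + 2)/(q + 1)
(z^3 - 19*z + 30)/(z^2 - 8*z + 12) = (z^2 + 2*z - 15)/(z - 6)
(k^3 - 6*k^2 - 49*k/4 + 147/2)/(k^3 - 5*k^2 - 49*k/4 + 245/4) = (k - 6)/(k - 5)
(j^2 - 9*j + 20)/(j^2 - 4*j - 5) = (j - 4)/(j + 1)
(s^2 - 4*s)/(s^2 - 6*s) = (s - 4)/(s - 6)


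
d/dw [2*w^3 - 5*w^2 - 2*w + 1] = 6*w^2 - 10*w - 2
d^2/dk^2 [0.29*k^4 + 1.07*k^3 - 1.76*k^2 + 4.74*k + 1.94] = 3.48*k^2 + 6.42*k - 3.52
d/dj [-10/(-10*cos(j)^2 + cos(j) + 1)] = 10*(20*cos(j) - 1)*sin(j)/(-10*cos(j)^2 + cos(j) + 1)^2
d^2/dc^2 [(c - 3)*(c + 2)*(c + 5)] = 6*c + 8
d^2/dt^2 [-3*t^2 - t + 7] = -6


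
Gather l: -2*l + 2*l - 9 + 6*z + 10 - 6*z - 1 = 0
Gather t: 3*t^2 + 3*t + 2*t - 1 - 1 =3*t^2 + 5*t - 2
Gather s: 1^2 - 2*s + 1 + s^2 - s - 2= s^2 - 3*s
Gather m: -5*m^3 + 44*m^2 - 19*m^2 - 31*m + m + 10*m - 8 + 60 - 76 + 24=-5*m^3 + 25*m^2 - 20*m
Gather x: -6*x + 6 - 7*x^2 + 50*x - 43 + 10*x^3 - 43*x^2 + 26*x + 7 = 10*x^3 - 50*x^2 + 70*x - 30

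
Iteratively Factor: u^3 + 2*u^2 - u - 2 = (u + 1)*(u^2 + u - 2) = (u + 1)*(u + 2)*(u - 1)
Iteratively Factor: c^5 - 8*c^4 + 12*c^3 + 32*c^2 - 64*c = (c - 4)*(c^4 - 4*c^3 - 4*c^2 + 16*c) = (c - 4)^2*(c^3 - 4*c) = (c - 4)^2*(c + 2)*(c^2 - 2*c) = (c - 4)^2*(c - 2)*(c + 2)*(c)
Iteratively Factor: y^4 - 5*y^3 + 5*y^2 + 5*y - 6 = (y - 1)*(y^3 - 4*y^2 + y + 6) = (y - 2)*(y - 1)*(y^2 - 2*y - 3) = (y - 3)*(y - 2)*(y - 1)*(y + 1)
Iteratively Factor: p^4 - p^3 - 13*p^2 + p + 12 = (p - 4)*(p^3 + 3*p^2 - p - 3) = (p - 4)*(p + 3)*(p^2 - 1) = (p - 4)*(p - 1)*(p + 3)*(p + 1)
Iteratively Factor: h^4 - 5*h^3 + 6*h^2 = (h)*(h^3 - 5*h^2 + 6*h) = h*(h - 3)*(h^2 - 2*h) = h*(h - 3)*(h - 2)*(h)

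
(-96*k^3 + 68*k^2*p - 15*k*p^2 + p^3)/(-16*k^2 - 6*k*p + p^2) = (12*k^2 - 7*k*p + p^2)/(2*k + p)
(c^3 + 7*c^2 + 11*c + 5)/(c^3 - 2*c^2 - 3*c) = (c^2 + 6*c + 5)/(c*(c - 3))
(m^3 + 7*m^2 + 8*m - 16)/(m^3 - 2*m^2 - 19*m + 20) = (m + 4)/(m - 5)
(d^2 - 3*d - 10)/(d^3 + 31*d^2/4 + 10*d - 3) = 4*(d - 5)/(4*d^2 + 23*d - 6)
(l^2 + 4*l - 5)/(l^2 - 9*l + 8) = (l + 5)/(l - 8)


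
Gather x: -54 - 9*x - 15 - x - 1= -10*x - 70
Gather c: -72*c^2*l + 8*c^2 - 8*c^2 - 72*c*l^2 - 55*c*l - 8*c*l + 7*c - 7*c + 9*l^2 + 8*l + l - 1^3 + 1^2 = -72*c^2*l + c*(-72*l^2 - 63*l) + 9*l^2 + 9*l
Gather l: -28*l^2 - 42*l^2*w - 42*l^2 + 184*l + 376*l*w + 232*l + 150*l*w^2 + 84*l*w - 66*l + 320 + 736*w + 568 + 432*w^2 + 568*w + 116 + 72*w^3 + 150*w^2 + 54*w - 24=l^2*(-42*w - 70) + l*(150*w^2 + 460*w + 350) + 72*w^3 + 582*w^2 + 1358*w + 980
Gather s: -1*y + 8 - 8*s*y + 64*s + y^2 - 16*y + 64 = s*(64 - 8*y) + y^2 - 17*y + 72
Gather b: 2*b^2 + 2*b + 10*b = 2*b^2 + 12*b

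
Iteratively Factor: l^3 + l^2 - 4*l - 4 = (l + 1)*(l^2 - 4) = (l + 1)*(l + 2)*(l - 2)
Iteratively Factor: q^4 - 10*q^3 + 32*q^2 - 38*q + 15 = (q - 5)*(q^3 - 5*q^2 + 7*q - 3) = (q - 5)*(q - 3)*(q^2 - 2*q + 1) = (q - 5)*(q - 3)*(q - 1)*(q - 1)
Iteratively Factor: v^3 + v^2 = (v)*(v^2 + v) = v^2*(v + 1)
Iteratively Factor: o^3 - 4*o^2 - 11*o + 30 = (o - 2)*(o^2 - 2*o - 15) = (o - 5)*(o - 2)*(o + 3)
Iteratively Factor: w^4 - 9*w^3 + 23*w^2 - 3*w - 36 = (w - 3)*(w^3 - 6*w^2 + 5*w + 12) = (w - 4)*(w - 3)*(w^2 - 2*w - 3) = (w - 4)*(w - 3)*(w + 1)*(w - 3)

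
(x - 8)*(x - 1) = x^2 - 9*x + 8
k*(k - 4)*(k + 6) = k^3 + 2*k^2 - 24*k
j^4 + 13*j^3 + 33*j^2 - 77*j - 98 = (j - 2)*(j + 1)*(j + 7)^2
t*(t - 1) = t^2 - t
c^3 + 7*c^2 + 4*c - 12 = (c - 1)*(c + 2)*(c + 6)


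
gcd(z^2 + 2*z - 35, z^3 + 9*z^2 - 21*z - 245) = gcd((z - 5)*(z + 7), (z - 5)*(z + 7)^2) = z^2 + 2*z - 35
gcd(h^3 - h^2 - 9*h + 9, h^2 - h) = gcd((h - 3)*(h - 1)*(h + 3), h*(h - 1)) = h - 1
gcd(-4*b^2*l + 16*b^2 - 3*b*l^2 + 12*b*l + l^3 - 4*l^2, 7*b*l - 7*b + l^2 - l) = 1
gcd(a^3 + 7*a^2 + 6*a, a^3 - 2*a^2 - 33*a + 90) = a + 6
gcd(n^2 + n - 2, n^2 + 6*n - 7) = n - 1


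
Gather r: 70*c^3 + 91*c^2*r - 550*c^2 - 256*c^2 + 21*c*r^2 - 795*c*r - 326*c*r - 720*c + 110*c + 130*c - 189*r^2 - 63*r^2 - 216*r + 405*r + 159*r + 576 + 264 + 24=70*c^3 - 806*c^2 - 480*c + r^2*(21*c - 252) + r*(91*c^2 - 1121*c + 348) + 864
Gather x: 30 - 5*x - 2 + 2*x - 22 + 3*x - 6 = 0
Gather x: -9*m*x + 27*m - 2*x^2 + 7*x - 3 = 27*m - 2*x^2 + x*(7 - 9*m) - 3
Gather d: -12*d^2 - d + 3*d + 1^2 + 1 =-12*d^2 + 2*d + 2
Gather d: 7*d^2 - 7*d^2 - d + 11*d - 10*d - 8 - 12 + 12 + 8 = 0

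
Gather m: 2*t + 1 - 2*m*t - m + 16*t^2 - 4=m*(-2*t - 1) + 16*t^2 + 2*t - 3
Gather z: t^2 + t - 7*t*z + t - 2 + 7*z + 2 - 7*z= t^2 - 7*t*z + 2*t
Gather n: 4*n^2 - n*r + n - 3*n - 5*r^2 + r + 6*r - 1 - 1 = 4*n^2 + n*(-r - 2) - 5*r^2 + 7*r - 2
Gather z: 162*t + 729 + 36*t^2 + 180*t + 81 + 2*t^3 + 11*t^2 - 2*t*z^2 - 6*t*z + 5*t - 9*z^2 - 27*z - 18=2*t^3 + 47*t^2 + 347*t + z^2*(-2*t - 9) + z*(-6*t - 27) + 792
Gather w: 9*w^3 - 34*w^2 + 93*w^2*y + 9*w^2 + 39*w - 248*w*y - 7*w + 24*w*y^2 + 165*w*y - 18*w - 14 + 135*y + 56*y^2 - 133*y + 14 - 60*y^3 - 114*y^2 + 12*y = 9*w^3 + w^2*(93*y - 25) + w*(24*y^2 - 83*y + 14) - 60*y^3 - 58*y^2 + 14*y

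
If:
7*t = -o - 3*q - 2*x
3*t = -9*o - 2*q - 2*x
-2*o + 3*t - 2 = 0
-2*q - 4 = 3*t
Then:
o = -1/19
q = -56/19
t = 12/19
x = 85/38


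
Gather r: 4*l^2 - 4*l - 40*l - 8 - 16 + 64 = 4*l^2 - 44*l + 40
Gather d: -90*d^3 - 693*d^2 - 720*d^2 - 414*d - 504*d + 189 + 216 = -90*d^3 - 1413*d^2 - 918*d + 405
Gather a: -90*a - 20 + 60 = 40 - 90*a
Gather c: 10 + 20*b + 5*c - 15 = 20*b + 5*c - 5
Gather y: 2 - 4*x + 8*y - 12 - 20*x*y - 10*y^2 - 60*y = -4*x - 10*y^2 + y*(-20*x - 52) - 10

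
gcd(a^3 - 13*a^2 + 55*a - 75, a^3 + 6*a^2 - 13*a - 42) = a - 3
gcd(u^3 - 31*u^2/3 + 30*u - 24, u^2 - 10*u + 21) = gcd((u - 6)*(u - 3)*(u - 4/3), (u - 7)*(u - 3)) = u - 3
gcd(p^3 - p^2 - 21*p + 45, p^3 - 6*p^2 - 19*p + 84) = p - 3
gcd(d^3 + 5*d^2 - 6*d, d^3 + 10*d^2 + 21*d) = d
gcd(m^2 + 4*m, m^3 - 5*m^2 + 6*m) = m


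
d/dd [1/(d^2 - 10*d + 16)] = 2*(5 - d)/(d^2 - 10*d + 16)^2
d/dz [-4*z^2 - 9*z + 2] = -8*z - 9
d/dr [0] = 0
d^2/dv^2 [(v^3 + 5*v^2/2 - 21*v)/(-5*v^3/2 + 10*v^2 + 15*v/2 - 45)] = 2*(-13*v^4 + 30*v^3 - 36*v^2 + 840*v + 72)/(5*(v^7 - 6*v^6 - 6*v^5 + 80*v^4 - 15*v^3 - 378*v^2 + 108*v + 648))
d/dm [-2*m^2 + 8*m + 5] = 8 - 4*m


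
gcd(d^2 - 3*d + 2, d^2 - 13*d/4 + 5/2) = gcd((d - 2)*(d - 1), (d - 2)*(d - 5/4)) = d - 2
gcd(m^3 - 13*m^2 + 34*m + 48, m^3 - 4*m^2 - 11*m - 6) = m^2 - 5*m - 6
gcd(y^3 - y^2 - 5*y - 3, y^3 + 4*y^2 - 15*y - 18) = y^2 - 2*y - 3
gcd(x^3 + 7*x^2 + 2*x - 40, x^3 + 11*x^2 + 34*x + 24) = x + 4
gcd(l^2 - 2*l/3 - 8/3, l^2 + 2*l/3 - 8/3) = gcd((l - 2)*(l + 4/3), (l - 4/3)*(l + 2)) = 1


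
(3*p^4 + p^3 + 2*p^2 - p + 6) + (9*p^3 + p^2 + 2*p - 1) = 3*p^4 + 10*p^3 + 3*p^2 + p + 5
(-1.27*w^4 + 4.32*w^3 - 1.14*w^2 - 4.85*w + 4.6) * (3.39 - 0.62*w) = 0.7874*w^5 - 6.9837*w^4 + 15.3516*w^3 - 0.8576*w^2 - 19.2935*w + 15.594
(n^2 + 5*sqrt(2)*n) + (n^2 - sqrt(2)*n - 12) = 2*n^2 + 4*sqrt(2)*n - 12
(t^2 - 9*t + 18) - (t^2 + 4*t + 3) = 15 - 13*t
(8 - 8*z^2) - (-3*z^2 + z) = -5*z^2 - z + 8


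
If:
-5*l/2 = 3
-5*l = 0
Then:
No Solution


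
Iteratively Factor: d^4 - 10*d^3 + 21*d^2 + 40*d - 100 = (d + 2)*(d^3 - 12*d^2 + 45*d - 50) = (d - 2)*(d + 2)*(d^2 - 10*d + 25) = (d - 5)*(d - 2)*(d + 2)*(d - 5)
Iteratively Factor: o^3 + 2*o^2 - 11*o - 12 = (o + 4)*(o^2 - 2*o - 3) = (o + 1)*(o + 4)*(o - 3)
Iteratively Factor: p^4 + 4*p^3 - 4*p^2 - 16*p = (p - 2)*(p^3 + 6*p^2 + 8*p) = (p - 2)*(p + 4)*(p^2 + 2*p) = p*(p - 2)*(p + 4)*(p + 2)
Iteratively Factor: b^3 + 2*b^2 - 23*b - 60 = (b + 4)*(b^2 - 2*b - 15) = (b - 5)*(b + 4)*(b + 3)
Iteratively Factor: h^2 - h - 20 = (h + 4)*(h - 5)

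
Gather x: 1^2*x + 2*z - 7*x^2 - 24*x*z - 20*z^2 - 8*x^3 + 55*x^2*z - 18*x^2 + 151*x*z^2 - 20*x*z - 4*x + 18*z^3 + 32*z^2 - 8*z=-8*x^3 + x^2*(55*z - 25) + x*(151*z^2 - 44*z - 3) + 18*z^3 + 12*z^2 - 6*z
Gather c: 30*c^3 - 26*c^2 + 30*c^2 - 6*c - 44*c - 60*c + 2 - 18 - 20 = 30*c^3 + 4*c^2 - 110*c - 36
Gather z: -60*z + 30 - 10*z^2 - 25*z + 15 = -10*z^2 - 85*z + 45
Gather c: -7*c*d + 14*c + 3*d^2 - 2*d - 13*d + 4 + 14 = c*(14 - 7*d) + 3*d^2 - 15*d + 18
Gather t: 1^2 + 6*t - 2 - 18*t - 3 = -12*t - 4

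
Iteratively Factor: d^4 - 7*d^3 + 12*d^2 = (d)*(d^3 - 7*d^2 + 12*d) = d*(d - 3)*(d^2 - 4*d) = d^2*(d - 3)*(d - 4)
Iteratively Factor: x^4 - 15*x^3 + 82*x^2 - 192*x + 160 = (x - 2)*(x^3 - 13*x^2 + 56*x - 80) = (x - 5)*(x - 2)*(x^2 - 8*x + 16) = (x - 5)*(x - 4)*(x - 2)*(x - 4)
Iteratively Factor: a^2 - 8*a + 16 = (a - 4)*(a - 4)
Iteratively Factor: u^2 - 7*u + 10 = (u - 5)*(u - 2)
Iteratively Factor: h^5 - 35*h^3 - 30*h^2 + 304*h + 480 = (h - 5)*(h^4 + 5*h^3 - 10*h^2 - 80*h - 96) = (h - 5)*(h + 2)*(h^3 + 3*h^2 - 16*h - 48) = (h - 5)*(h + 2)*(h + 3)*(h^2 - 16) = (h - 5)*(h - 4)*(h + 2)*(h + 3)*(h + 4)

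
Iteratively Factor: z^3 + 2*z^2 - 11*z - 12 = (z + 4)*(z^2 - 2*z - 3) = (z - 3)*(z + 4)*(z + 1)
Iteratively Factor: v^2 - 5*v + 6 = (v - 3)*(v - 2)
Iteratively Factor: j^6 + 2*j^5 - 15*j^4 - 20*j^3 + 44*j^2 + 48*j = (j - 2)*(j^5 + 4*j^4 - 7*j^3 - 34*j^2 - 24*j) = (j - 2)*(j + 4)*(j^4 - 7*j^2 - 6*j) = (j - 2)*(j + 1)*(j + 4)*(j^3 - j^2 - 6*j) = j*(j - 2)*(j + 1)*(j + 4)*(j^2 - j - 6) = j*(j - 3)*(j - 2)*(j + 1)*(j + 4)*(j + 2)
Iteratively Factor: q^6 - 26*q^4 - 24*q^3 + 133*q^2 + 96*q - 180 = (q + 2)*(q^5 - 2*q^4 - 22*q^3 + 20*q^2 + 93*q - 90) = (q + 2)*(q + 3)*(q^4 - 5*q^3 - 7*q^2 + 41*q - 30) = (q - 2)*(q + 2)*(q + 3)*(q^3 - 3*q^2 - 13*q + 15) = (q - 2)*(q - 1)*(q + 2)*(q + 3)*(q^2 - 2*q - 15) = (q - 2)*(q - 1)*(q + 2)*(q + 3)^2*(q - 5)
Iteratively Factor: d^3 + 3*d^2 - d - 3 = (d - 1)*(d^2 + 4*d + 3) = (d - 1)*(d + 3)*(d + 1)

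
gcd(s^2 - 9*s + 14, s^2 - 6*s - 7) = s - 7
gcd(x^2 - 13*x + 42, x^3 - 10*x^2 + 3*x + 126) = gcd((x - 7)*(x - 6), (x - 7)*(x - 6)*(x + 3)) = x^2 - 13*x + 42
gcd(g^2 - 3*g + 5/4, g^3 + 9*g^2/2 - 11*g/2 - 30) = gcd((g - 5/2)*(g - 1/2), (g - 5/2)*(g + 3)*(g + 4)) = g - 5/2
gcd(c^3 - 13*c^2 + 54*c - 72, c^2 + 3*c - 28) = c - 4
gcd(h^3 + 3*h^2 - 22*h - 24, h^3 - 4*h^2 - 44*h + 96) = h + 6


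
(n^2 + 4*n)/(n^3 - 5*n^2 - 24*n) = (n + 4)/(n^2 - 5*n - 24)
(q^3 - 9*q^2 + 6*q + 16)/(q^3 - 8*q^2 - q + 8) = (q - 2)/(q - 1)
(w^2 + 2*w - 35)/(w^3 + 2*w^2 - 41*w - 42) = (w - 5)/(w^2 - 5*w - 6)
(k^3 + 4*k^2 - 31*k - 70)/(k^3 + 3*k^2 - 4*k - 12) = (k^2 + 2*k - 35)/(k^2 + k - 6)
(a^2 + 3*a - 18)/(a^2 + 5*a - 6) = (a - 3)/(a - 1)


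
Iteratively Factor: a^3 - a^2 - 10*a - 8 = (a + 2)*(a^2 - 3*a - 4) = (a - 4)*(a + 2)*(a + 1)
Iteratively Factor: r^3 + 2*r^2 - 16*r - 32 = (r - 4)*(r^2 + 6*r + 8) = (r - 4)*(r + 4)*(r + 2)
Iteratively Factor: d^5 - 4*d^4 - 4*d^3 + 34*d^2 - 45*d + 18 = (d - 2)*(d^4 - 2*d^3 - 8*d^2 + 18*d - 9) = (d - 2)*(d - 1)*(d^3 - d^2 - 9*d + 9) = (d - 3)*(d - 2)*(d - 1)*(d^2 + 2*d - 3) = (d - 3)*(d - 2)*(d - 1)^2*(d + 3)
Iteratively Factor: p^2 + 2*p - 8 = (p + 4)*(p - 2)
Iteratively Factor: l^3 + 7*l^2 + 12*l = (l + 4)*(l^2 + 3*l) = (l + 3)*(l + 4)*(l)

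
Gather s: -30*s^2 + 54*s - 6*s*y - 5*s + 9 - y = -30*s^2 + s*(49 - 6*y) - y + 9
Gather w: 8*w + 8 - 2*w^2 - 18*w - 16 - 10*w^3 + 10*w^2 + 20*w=-10*w^3 + 8*w^2 + 10*w - 8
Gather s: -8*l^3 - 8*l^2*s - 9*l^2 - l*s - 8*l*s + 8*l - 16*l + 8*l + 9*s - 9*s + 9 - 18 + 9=-8*l^3 - 9*l^2 + s*(-8*l^2 - 9*l)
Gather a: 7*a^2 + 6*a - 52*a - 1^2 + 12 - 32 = 7*a^2 - 46*a - 21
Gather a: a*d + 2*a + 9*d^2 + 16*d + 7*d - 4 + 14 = a*(d + 2) + 9*d^2 + 23*d + 10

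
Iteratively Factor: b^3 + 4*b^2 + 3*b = (b + 1)*(b^2 + 3*b) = b*(b + 1)*(b + 3)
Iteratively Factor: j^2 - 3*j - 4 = (j - 4)*(j + 1)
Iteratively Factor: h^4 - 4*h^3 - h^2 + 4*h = (h + 1)*(h^3 - 5*h^2 + 4*h) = (h - 1)*(h + 1)*(h^2 - 4*h) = (h - 4)*(h - 1)*(h + 1)*(h)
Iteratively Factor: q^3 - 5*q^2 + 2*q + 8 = (q - 4)*(q^2 - q - 2) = (q - 4)*(q - 2)*(q + 1)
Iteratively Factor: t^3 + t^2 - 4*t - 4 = (t + 1)*(t^2 - 4) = (t - 2)*(t + 1)*(t + 2)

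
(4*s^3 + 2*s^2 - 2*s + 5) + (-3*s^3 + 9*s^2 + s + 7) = s^3 + 11*s^2 - s + 12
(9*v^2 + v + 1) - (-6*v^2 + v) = 15*v^2 + 1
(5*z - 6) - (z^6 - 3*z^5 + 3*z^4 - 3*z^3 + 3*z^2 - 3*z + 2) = -z^6 + 3*z^5 - 3*z^4 + 3*z^3 - 3*z^2 + 8*z - 8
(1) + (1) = 2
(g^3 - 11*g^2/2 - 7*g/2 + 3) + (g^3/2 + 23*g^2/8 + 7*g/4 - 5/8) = 3*g^3/2 - 21*g^2/8 - 7*g/4 + 19/8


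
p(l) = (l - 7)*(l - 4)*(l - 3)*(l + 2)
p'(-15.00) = -22552.00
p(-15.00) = 97812.00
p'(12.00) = 2558.00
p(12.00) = 5040.00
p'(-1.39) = -134.04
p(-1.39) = -121.10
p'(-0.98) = -65.02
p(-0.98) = -161.33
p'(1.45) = 70.20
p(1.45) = -75.68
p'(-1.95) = -257.25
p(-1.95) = -13.18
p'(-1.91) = -247.26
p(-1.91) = -23.27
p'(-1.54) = -163.63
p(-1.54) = -98.81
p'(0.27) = 53.27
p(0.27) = -155.57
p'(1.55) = 68.71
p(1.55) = -68.73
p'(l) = (l - 7)*(l - 4)*(l - 3) + (l - 7)*(l - 4)*(l + 2) + (l - 7)*(l - 3)*(l + 2) + (l - 4)*(l - 3)*(l + 2)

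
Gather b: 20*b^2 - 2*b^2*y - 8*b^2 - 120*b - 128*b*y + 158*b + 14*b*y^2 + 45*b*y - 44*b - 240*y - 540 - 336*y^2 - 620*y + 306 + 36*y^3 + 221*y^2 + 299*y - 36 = b^2*(12 - 2*y) + b*(14*y^2 - 83*y - 6) + 36*y^3 - 115*y^2 - 561*y - 270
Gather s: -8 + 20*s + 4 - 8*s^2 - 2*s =-8*s^2 + 18*s - 4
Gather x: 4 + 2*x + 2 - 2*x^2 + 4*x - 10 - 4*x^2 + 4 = -6*x^2 + 6*x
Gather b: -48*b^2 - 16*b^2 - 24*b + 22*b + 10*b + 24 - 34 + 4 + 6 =-64*b^2 + 8*b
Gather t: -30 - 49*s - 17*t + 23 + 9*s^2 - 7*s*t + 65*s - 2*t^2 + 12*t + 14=9*s^2 + 16*s - 2*t^2 + t*(-7*s - 5) + 7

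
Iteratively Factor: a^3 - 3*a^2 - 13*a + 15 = (a - 5)*(a^2 + 2*a - 3) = (a - 5)*(a + 3)*(a - 1)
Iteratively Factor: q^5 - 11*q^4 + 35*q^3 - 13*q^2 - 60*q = (q - 3)*(q^4 - 8*q^3 + 11*q^2 + 20*q) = (q - 4)*(q - 3)*(q^3 - 4*q^2 - 5*q) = q*(q - 4)*(q - 3)*(q^2 - 4*q - 5) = q*(q - 5)*(q - 4)*(q - 3)*(q + 1)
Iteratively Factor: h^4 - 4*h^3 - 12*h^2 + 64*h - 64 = (h - 2)*(h^3 - 2*h^2 - 16*h + 32) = (h - 2)^2*(h^2 - 16) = (h - 4)*(h - 2)^2*(h + 4)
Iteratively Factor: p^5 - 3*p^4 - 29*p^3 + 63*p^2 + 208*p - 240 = (p - 1)*(p^4 - 2*p^3 - 31*p^2 + 32*p + 240) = (p - 1)*(p + 3)*(p^3 - 5*p^2 - 16*p + 80) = (p - 4)*(p - 1)*(p + 3)*(p^2 - p - 20) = (p - 5)*(p - 4)*(p - 1)*(p + 3)*(p + 4)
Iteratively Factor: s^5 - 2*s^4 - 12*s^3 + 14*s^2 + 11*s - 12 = (s - 4)*(s^4 + 2*s^3 - 4*s^2 - 2*s + 3) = (s - 4)*(s + 3)*(s^3 - s^2 - s + 1) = (s - 4)*(s - 1)*(s + 3)*(s^2 - 1) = (s - 4)*(s - 1)*(s + 1)*(s + 3)*(s - 1)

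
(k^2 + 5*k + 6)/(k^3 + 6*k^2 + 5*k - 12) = (k + 2)/(k^2 + 3*k - 4)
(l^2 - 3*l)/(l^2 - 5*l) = (l - 3)/(l - 5)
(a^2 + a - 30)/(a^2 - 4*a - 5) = (a + 6)/(a + 1)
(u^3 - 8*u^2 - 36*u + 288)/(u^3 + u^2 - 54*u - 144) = (u - 6)/(u + 3)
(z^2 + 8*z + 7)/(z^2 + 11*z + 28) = (z + 1)/(z + 4)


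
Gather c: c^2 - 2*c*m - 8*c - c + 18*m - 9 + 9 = c^2 + c*(-2*m - 9) + 18*m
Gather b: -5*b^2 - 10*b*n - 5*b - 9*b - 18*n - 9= -5*b^2 + b*(-10*n - 14) - 18*n - 9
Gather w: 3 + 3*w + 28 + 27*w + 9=30*w + 40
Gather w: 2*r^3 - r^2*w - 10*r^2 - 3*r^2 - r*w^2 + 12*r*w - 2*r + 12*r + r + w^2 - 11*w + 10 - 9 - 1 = 2*r^3 - 13*r^2 + 11*r + w^2*(1 - r) + w*(-r^2 + 12*r - 11)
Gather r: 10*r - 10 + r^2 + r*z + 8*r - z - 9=r^2 + r*(z + 18) - z - 19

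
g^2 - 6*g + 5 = (g - 5)*(g - 1)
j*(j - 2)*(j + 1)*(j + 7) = j^4 + 6*j^3 - 9*j^2 - 14*j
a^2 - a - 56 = (a - 8)*(a + 7)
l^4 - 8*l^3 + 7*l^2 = l^2*(l - 7)*(l - 1)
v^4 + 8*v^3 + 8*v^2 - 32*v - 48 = (v - 2)*(v + 2)^2*(v + 6)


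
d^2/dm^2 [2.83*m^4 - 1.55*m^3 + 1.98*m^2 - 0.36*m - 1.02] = 33.96*m^2 - 9.3*m + 3.96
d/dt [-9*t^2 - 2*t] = -18*t - 2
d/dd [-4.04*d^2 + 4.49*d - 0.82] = 4.49 - 8.08*d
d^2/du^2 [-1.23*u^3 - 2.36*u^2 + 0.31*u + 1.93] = -7.38*u - 4.72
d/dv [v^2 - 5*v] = 2*v - 5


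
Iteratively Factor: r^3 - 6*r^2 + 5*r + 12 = (r - 4)*(r^2 - 2*r - 3) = (r - 4)*(r - 3)*(r + 1)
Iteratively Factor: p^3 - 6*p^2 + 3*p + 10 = (p - 2)*(p^2 - 4*p - 5) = (p - 2)*(p + 1)*(p - 5)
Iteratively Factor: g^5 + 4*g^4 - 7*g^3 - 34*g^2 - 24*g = (g + 4)*(g^4 - 7*g^2 - 6*g) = g*(g + 4)*(g^3 - 7*g - 6) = g*(g - 3)*(g + 4)*(g^2 + 3*g + 2) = g*(g - 3)*(g + 1)*(g + 4)*(g + 2)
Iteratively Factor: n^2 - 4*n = (n - 4)*(n)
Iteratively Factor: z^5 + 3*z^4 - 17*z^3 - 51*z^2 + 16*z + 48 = (z + 4)*(z^4 - z^3 - 13*z^2 + z + 12) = (z - 4)*(z + 4)*(z^3 + 3*z^2 - z - 3) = (z - 4)*(z + 3)*(z + 4)*(z^2 - 1) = (z - 4)*(z + 1)*(z + 3)*(z + 4)*(z - 1)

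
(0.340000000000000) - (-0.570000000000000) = 0.910000000000000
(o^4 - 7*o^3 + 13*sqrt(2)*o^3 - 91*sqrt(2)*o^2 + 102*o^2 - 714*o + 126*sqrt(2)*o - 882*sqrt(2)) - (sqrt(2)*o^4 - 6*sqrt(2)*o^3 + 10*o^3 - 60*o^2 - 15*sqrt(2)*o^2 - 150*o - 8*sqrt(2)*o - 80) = -sqrt(2)*o^4 + o^4 - 17*o^3 + 19*sqrt(2)*o^3 - 76*sqrt(2)*o^2 + 162*o^2 - 564*o + 134*sqrt(2)*o - 882*sqrt(2) + 80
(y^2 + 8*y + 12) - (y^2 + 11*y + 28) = -3*y - 16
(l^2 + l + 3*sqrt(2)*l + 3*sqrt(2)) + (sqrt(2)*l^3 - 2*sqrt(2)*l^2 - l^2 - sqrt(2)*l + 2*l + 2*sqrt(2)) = sqrt(2)*l^3 - 2*sqrt(2)*l^2 + 2*sqrt(2)*l + 3*l + 5*sqrt(2)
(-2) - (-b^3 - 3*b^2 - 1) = b^3 + 3*b^2 - 1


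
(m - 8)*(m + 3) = m^2 - 5*m - 24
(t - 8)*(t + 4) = t^2 - 4*t - 32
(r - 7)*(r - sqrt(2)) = r^2 - 7*r - sqrt(2)*r + 7*sqrt(2)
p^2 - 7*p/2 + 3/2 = (p - 3)*(p - 1/2)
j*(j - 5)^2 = j^3 - 10*j^2 + 25*j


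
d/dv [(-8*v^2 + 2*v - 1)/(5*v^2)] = 2*(1 - v)/(5*v^3)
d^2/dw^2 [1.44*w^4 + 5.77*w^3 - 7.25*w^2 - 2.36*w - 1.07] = 17.28*w^2 + 34.62*w - 14.5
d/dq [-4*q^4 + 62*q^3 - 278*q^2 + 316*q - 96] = -16*q^3 + 186*q^2 - 556*q + 316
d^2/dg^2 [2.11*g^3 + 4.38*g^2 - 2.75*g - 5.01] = 12.66*g + 8.76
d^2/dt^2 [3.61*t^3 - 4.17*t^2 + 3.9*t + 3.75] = 21.66*t - 8.34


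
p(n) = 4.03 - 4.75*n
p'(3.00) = -4.75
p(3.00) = -10.22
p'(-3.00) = -4.75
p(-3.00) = 18.28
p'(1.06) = -4.75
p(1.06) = -1.00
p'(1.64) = -4.75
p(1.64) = -3.76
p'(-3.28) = -4.75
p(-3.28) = 19.61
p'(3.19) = -4.75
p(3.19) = -11.12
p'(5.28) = -4.75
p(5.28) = -21.05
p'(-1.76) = -4.75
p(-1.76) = 12.39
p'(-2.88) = -4.75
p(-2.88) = 17.71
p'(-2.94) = -4.75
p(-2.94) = 18.00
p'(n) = -4.75000000000000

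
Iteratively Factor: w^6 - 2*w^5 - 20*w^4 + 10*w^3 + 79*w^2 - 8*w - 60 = (w + 3)*(w^5 - 5*w^4 - 5*w^3 + 25*w^2 + 4*w - 20) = (w - 5)*(w + 3)*(w^4 - 5*w^2 + 4) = (w - 5)*(w - 2)*(w + 3)*(w^3 + 2*w^2 - w - 2) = (w - 5)*(w - 2)*(w + 1)*(w + 3)*(w^2 + w - 2) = (w - 5)*(w - 2)*(w + 1)*(w + 2)*(w + 3)*(w - 1)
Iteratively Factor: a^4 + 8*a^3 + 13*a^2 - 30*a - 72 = (a + 4)*(a^3 + 4*a^2 - 3*a - 18) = (a + 3)*(a + 4)*(a^2 + a - 6) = (a + 3)^2*(a + 4)*(a - 2)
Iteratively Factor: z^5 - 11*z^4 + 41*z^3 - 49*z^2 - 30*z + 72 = (z + 1)*(z^4 - 12*z^3 + 53*z^2 - 102*z + 72) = (z - 4)*(z + 1)*(z^3 - 8*z^2 + 21*z - 18) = (z - 4)*(z - 3)*(z + 1)*(z^2 - 5*z + 6) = (z - 4)*(z - 3)^2*(z + 1)*(z - 2)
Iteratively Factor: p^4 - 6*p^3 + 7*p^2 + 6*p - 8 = (p + 1)*(p^3 - 7*p^2 + 14*p - 8) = (p - 2)*(p + 1)*(p^2 - 5*p + 4) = (p - 2)*(p - 1)*(p + 1)*(p - 4)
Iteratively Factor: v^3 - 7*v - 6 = (v + 2)*(v^2 - 2*v - 3) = (v - 3)*(v + 2)*(v + 1)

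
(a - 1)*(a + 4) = a^2 + 3*a - 4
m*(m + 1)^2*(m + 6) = m^4 + 8*m^3 + 13*m^2 + 6*m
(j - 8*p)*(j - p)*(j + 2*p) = j^3 - 7*j^2*p - 10*j*p^2 + 16*p^3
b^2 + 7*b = b*(b + 7)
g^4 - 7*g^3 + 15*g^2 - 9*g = g*(g - 3)^2*(g - 1)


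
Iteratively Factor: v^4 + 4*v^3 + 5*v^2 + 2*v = (v + 1)*(v^3 + 3*v^2 + 2*v) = (v + 1)^2*(v^2 + 2*v) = v*(v + 1)^2*(v + 2)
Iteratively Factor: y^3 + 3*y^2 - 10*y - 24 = (y + 4)*(y^2 - y - 6) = (y - 3)*(y + 4)*(y + 2)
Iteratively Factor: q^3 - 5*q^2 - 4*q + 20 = (q + 2)*(q^2 - 7*q + 10) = (q - 2)*(q + 2)*(q - 5)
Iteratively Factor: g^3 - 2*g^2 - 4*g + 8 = (g - 2)*(g^2 - 4) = (g - 2)^2*(g + 2)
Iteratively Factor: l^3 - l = (l + 1)*(l^2 - l) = (l - 1)*(l + 1)*(l)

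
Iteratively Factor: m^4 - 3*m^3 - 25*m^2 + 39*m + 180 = (m - 4)*(m^3 + m^2 - 21*m - 45) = (m - 4)*(m + 3)*(m^2 - 2*m - 15) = (m - 5)*(m - 4)*(m + 3)*(m + 3)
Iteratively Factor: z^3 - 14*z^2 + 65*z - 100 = (z - 5)*(z^2 - 9*z + 20) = (z - 5)*(z - 4)*(z - 5)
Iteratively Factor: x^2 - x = (x)*(x - 1)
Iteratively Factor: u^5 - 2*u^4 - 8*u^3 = (u + 2)*(u^4 - 4*u^3) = u*(u + 2)*(u^3 - 4*u^2) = u^2*(u + 2)*(u^2 - 4*u) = u^3*(u + 2)*(u - 4)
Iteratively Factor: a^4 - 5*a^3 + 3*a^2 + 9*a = (a + 1)*(a^3 - 6*a^2 + 9*a) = a*(a + 1)*(a^2 - 6*a + 9) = a*(a - 3)*(a + 1)*(a - 3)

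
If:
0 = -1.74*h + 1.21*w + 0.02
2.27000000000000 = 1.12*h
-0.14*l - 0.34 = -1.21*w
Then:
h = 2.03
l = 22.62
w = 2.90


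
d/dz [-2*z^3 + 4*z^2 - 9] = 2*z*(4 - 3*z)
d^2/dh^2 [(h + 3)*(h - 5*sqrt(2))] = 2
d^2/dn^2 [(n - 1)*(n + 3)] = 2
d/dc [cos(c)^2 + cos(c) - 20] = -sin(c) - sin(2*c)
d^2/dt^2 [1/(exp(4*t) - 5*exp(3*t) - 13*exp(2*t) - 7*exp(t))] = (16*exp(4*t) - 147*exp(3*t) + 347*exp(2*t) + 175*exp(t) + 49)*exp(-t)/(exp(7*t) - 17*exp(6*t) + 69*exp(5*t) + 123*exp(4*t) - 573*exp(3*t) - 1491*exp(2*t) - 1225*exp(t) - 343)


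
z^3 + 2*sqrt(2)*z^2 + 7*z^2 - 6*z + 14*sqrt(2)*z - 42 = (z + 7)*(z - sqrt(2))*(z + 3*sqrt(2))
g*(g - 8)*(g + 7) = g^3 - g^2 - 56*g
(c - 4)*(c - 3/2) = c^2 - 11*c/2 + 6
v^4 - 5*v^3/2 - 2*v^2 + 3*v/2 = v*(v - 3)*(v - 1/2)*(v + 1)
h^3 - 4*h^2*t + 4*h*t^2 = h*(h - 2*t)^2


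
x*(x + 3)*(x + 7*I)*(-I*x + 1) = -I*x^4 + 8*x^3 - 3*I*x^3 + 24*x^2 + 7*I*x^2 + 21*I*x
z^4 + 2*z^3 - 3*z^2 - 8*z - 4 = (z - 2)*(z + 1)^2*(z + 2)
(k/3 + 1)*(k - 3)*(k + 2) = k^3/3 + 2*k^2/3 - 3*k - 6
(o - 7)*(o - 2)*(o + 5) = o^3 - 4*o^2 - 31*o + 70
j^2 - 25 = (j - 5)*(j + 5)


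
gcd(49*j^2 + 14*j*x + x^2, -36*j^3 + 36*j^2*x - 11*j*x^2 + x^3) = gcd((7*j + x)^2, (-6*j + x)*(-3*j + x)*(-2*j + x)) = 1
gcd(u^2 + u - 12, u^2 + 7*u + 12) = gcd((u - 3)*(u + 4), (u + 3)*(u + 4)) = u + 4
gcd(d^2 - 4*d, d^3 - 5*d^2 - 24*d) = d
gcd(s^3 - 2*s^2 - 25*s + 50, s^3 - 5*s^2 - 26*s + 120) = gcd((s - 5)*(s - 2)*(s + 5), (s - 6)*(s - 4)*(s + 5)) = s + 5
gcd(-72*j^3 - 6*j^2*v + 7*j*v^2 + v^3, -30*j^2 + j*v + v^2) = 6*j + v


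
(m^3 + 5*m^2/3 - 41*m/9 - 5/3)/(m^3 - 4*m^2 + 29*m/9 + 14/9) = (3*m^2 + 4*m - 15)/(3*m^2 - 13*m + 14)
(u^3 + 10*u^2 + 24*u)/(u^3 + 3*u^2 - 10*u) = (u^2 + 10*u + 24)/(u^2 + 3*u - 10)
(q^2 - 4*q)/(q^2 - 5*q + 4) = q/(q - 1)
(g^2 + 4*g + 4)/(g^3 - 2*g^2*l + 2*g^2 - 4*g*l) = (g + 2)/(g*(g - 2*l))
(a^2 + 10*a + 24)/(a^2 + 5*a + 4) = (a + 6)/(a + 1)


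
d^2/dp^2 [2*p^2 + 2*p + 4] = 4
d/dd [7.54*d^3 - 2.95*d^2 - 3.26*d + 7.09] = 22.62*d^2 - 5.9*d - 3.26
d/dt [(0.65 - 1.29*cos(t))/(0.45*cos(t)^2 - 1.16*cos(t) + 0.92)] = (-0.5805*cos(t)^2 + 0.585*cos(t) + 0.4328)*sin(t)/(0.2025*cos(t)^4 - 1.044*cos(t)^3 + 2.1736*cos(t)^2 - 2.1344*cos(t) + 0.8464)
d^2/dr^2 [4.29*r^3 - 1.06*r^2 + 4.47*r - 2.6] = 25.74*r - 2.12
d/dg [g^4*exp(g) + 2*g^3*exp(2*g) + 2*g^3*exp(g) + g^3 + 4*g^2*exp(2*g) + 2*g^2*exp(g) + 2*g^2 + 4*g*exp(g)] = g^4*exp(g) + 4*g^3*exp(2*g) + 6*g^3*exp(g) + 14*g^2*exp(2*g) + 8*g^2*exp(g) + 3*g^2 + 8*g*exp(2*g) + 8*g*exp(g) + 4*g + 4*exp(g)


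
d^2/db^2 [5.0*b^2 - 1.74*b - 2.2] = 10.0000000000000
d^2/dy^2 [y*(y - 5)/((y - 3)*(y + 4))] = 12*(-y^3 + 6*y^2 - 30*y + 14)/(y^6 + 3*y^5 - 33*y^4 - 71*y^3 + 396*y^2 + 432*y - 1728)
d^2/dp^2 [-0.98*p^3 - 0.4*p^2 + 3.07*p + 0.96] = -5.88*p - 0.8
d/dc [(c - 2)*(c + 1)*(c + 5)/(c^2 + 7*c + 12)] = (c^4 + 14*c^3 + 71*c^2 + 116*c - 14)/(c^4 + 14*c^3 + 73*c^2 + 168*c + 144)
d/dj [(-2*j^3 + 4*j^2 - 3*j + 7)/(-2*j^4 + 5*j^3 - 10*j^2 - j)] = (-4*j^6 + 16*j^5 - 18*j^4 + 90*j^3 - 139*j^2 + 140*j + 7)/(j^2*(4*j^6 - 20*j^5 + 65*j^4 - 96*j^3 + 90*j^2 + 20*j + 1))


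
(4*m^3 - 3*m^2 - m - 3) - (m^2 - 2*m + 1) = 4*m^3 - 4*m^2 + m - 4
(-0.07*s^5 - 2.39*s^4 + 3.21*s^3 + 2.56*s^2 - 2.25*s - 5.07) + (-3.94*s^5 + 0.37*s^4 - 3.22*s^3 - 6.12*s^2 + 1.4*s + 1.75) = -4.01*s^5 - 2.02*s^4 - 0.0100000000000002*s^3 - 3.56*s^2 - 0.85*s - 3.32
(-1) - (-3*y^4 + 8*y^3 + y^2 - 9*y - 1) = 3*y^4 - 8*y^3 - y^2 + 9*y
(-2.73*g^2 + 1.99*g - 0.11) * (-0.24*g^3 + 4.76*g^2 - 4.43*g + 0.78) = 0.6552*g^5 - 13.4724*g^4 + 21.5927*g^3 - 11.4687*g^2 + 2.0395*g - 0.0858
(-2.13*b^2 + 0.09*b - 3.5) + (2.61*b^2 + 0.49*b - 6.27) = 0.48*b^2 + 0.58*b - 9.77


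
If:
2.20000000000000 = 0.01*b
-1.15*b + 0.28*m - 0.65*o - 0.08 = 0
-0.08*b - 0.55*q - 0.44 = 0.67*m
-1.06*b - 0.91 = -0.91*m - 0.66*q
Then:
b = 220.00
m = 2412.81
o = 650.01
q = -2972.04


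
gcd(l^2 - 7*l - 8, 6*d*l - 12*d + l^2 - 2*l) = 1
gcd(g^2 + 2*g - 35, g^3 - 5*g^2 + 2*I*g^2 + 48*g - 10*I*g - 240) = g - 5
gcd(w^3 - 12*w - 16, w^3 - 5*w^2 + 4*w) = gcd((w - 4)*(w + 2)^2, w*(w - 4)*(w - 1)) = w - 4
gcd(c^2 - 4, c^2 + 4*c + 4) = c + 2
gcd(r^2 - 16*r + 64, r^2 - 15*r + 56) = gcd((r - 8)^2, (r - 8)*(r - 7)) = r - 8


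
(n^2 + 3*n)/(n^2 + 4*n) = (n + 3)/(n + 4)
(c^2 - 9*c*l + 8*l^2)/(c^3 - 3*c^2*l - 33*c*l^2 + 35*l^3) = (c - 8*l)/(c^2 - 2*c*l - 35*l^2)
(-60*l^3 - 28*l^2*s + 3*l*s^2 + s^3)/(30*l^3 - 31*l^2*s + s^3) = (2*l + s)/(-l + s)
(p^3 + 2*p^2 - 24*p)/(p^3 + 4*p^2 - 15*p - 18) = p*(p - 4)/(p^2 - 2*p - 3)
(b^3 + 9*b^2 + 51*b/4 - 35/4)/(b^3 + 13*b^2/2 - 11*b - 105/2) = (b - 1/2)/(b - 3)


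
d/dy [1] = 0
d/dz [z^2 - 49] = 2*z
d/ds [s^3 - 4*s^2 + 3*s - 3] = 3*s^2 - 8*s + 3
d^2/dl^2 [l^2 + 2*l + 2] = 2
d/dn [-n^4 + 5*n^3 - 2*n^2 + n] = -4*n^3 + 15*n^2 - 4*n + 1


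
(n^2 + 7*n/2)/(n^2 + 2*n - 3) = n*(2*n + 7)/(2*(n^2 + 2*n - 3))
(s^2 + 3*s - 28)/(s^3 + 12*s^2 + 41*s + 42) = (s - 4)/(s^2 + 5*s + 6)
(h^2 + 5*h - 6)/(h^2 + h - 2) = (h + 6)/(h + 2)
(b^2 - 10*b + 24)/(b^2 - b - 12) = (b - 6)/(b + 3)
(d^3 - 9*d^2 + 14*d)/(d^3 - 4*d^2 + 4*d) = (d - 7)/(d - 2)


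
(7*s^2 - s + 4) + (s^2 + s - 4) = 8*s^2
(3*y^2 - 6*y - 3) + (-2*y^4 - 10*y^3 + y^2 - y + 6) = -2*y^4 - 10*y^3 + 4*y^2 - 7*y + 3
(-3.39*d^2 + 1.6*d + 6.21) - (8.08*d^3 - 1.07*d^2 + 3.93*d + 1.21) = -8.08*d^3 - 2.32*d^2 - 2.33*d + 5.0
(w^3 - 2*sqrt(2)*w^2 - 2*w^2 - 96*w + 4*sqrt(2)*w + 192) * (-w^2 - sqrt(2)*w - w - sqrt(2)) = -w^5 + w^4 + sqrt(2)*w^4 - sqrt(2)*w^3 + 102*w^3 - 100*w^2 + 94*sqrt(2)*w^2 - 200*w - 96*sqrt(2)*w - 192*sqrt(2)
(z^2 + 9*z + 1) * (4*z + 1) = 4*z^3 + 37*z^2 + 13*z + 1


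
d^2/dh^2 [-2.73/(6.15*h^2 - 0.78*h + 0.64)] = (206.51085*h^2 - 26.19162*h - 2.73*(12.3*h - 0.78)*(24.6*h - 1.56) + 21.49056)/(6.15*h^2 - 0.78*h + 0.64)^3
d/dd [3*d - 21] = 3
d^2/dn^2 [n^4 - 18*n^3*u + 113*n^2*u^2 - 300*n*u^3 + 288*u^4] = 12*n^2 - 108*n*u + 226*u^2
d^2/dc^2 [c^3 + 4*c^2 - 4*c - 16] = 6*c + 8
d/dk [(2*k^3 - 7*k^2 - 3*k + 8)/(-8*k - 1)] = (-32*k^3 + 50*k^2 + 14*k + 67)/(64*k^2 + 16*k + 1)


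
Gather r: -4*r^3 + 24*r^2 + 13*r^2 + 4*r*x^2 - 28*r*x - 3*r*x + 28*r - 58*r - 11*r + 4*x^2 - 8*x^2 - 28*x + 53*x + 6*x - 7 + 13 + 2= -4*r^3 + 37*r^2 + r*(4*x^2 - 31*x - 41) - 4*x^2 + 31*x + 8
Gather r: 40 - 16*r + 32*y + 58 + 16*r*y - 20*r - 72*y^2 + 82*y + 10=r*(16*y - 36) - 72*y^2 + 114*y + 108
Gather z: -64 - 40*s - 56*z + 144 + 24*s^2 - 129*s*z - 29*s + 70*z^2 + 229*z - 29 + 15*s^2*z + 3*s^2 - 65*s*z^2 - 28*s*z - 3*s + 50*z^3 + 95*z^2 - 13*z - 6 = 27*s^2 - 72*s + 50*z^3 + z^2*(165 - 65*s) + z*(15*s^2 - 157*s + 160) + 45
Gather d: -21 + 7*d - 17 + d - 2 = 8*d - 40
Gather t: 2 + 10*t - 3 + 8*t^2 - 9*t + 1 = 8*t^2 + t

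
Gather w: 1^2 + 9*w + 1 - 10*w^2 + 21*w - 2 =-10*w^2 + 30*w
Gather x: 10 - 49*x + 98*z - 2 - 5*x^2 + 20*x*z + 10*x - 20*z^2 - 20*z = -5*x^2 + x*(20*z - 39) - 20*z^2 + 78*z + 8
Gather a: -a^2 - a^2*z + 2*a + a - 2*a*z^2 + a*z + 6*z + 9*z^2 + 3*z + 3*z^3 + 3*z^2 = a^2*(-z - 1) + a*(-2*z^2 + z + 3) + 3*z^3 + 12*z^2 + 9*z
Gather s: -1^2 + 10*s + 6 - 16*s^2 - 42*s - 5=-16*s^2 - 32*s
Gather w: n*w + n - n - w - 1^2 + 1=w*(n - 1)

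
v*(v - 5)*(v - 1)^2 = v^4 - 7*v^3 + 11*v^2 - 5*v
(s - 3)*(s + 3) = s^2 - 9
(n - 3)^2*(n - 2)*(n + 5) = n^4 - 3*n^3 - 19*n^2 + 87*n - 90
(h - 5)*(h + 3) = h^2 - 2*h - 15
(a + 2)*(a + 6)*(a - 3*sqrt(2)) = a^3 - 3*sqrt(2)*a^2 + 8*a^2 - 24*sqrt(2)*a + 12*a - 36*sqrt(2)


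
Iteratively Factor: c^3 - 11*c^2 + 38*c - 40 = (c - 5)*(c^2 - 6*c + 8) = (c - 5)*(c - 2)*(c - 4)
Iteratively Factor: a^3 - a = (a - 1)*(a^2 + a) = a*(a - 1)*(a + 1)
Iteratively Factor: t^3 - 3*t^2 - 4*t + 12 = (t + 2)*(t^2 - 5*t + 6) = (t - 3)*(t + 2)*(t - 2)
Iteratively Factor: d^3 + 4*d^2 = (d)*(d^2 + 4*d) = d^2*(d + 4)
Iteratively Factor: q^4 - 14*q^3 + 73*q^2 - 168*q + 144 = (q - 3)*(q^3 - 11*q^2 + 40*q - 48) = (q - 3)^2*(q^2 - 8*q + 16) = (q - 4)*(q - 3)^2*(q - 4)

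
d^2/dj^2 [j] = 0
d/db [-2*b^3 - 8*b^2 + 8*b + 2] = -6*b^2 - 16*b + 8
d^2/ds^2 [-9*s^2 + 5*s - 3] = -18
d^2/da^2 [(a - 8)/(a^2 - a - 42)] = 2*(3*(3 - a)*(-a^2 + a + 42) - (a - 8)*(2*a - 1)^2)/(-a^2 + a + 42)^3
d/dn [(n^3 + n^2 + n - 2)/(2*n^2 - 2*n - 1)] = (2*n^4 - 4*n^3 - 7*n^2 + 6*n - 5)/(4*n^4 - 8*n^3 + 4*n + 1)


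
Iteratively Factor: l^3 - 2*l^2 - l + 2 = (l - 1)*(l^2 - l - 2) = (l - 2)*(l - 1)*(l + 1)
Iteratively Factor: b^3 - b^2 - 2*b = (b)*(b^2 - b - 2) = b*(b - 2)*(b + 1)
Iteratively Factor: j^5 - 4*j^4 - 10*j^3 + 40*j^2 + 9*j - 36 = (j + 3)*(j^4 - 7*j^3 + 11*j^2 + 7*j - 12) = (j - 1)*(j + 3)*(j^3 - 6*j^2 + 5*j + 12) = (j - 3)*(j - 1)*(j + 3)*(j^2 - 3*j - 4) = (j - 4)*(j - 3)*(j - 1)*(j + 3)*(j + 1)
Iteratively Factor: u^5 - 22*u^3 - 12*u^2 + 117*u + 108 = (u + 3)*(u^4 - 3*u^3 - 13*u^2 + 27*u + 36) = (u + 3)^2*(u^3 - 6*u^2 + 5*u + 12) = (u + 1)*(u + 3)^2*(u^2 - 7*u + 12) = (u - 4)*(u + 1)*(u + 3)^2*(u - 3)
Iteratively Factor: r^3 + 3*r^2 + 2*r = (r + 2)*(r^2 + r) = (r + 1)*(r + 2)*(r)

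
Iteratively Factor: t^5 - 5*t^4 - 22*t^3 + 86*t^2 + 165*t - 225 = (t + 3)*(t^4 - 8*t^3 + 2*t^2 + 80*t - 75) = (t + 3)^2*(t^3 - 11*t^2 + 35*t - 25) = (t - 5)*(t + 3)^2*(t^2 - 6*t + 5) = (t - 5)^2*(t + 3)^2*(t - 1)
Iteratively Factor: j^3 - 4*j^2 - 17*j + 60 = (j + 4)*(j^2 - 8*j + 15) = (j - 3)*(j + 4)*(j - 5)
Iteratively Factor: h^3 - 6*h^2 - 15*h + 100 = (h + 4)*(h^2 - 10*h + 25) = (h - 5)*(h + 4)*(h - 5)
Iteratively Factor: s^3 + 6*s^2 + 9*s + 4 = (s + 4)*(s^2 + 2*s + 1) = (s + 1)*(s + 4)*(s + 1)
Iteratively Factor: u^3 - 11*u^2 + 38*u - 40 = (u - 4)*(u^2 - 7*u + 10) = (u - 4)*(u - 2)*(u - 5)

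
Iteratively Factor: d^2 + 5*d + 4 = (d + 1)*(d + 4)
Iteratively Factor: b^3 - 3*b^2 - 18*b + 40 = (b - 5)*(b^2 + 2*b - 8) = (b - 5)*(b + 4)*(b - 2)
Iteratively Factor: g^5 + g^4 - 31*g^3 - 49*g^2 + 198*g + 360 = (g + 3)*(g^4 - 2*g^3 - 25*g^2 + 26*g + 120) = (g + 2)*(g + 3)*(g^3 - 4*g^2 - 17*g + 60) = (g + 2)*(g + 3)*(g + 4)*(g^2 - 8*g + 15) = (g - 3)*(g + 2)*(g + 3)*(g + 4)*(g - 5)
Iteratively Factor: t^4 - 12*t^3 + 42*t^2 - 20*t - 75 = (t - 5)*(t^3 - 7*t^2 + 7*t + 15) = (t - 5)*(t - 3)*(t^2 - 4*t - 5) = (t - 5)*(t - 3)*(t + 1)*(t - 5)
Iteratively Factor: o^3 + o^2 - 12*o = (o + 4)*(o^2 - 3*o) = o*(o + 4)*(o - 3)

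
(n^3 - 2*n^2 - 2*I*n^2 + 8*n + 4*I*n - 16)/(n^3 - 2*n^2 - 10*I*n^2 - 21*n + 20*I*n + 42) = (n^2 - 2*I*n + 8)/(n^2 - 10*I*n - 21)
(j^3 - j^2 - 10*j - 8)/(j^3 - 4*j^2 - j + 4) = (j + 2)/(j - 1)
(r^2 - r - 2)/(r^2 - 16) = (r^2 - r - 2)/(r^2 - 16)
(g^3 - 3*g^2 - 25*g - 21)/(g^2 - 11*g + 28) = (g^2 + 4*g + 3)/(g - 4)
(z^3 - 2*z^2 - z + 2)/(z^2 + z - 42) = (z^3 - 2*z^2 - z + 2)/(z^2 + z - 42)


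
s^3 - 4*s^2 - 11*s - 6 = (s - 6)*(s + 1)^2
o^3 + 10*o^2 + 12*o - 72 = (o - 2)*(o + 6)^2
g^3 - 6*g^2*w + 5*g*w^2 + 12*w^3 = (g - 4*w)*(g - 3*w)*(g + w)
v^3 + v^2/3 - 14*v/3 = v*(v - 2)*(v + 7/3)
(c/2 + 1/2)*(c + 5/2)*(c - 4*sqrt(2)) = c^3/2 - 2*sqrt(2)*c^2 + 7*c^2/4 - 7*sqrt(2)*c + 5*c/4 - 5*sqrt(2)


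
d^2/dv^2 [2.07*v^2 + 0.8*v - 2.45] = 4.14000000000000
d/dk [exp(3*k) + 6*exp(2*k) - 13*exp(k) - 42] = (3*exp(2*k) + 12*exp(k) - 13)*exp(k)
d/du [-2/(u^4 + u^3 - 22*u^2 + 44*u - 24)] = 2*(4*u^3 + 3*u^2 - 44*u + 44)/(u^4 + u^3 - 22*u^2 + 44*u - 24)^2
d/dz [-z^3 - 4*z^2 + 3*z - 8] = -3*z^2 - 8*z + 3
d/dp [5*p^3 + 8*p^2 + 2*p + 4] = 15*p^2 + 16*p + 2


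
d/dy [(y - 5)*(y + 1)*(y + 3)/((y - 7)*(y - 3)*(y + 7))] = 2*(-y^4 - 32*y^3 + 242*y^2 - 192*y - 1617)/(y^6 - 6*y^5 - 89*y^4 + 588*y^3 + 1519*y^2 - 14406*y + 21609)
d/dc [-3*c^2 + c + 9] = 1 - 6*c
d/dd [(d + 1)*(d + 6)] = 2*d + 7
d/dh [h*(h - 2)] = 2*h - 2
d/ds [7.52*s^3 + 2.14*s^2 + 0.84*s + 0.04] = 22.56*s^2 + 4.28*s + 0.84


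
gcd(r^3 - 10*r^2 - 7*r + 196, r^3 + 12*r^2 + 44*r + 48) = r + 4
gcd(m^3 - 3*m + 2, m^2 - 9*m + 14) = 1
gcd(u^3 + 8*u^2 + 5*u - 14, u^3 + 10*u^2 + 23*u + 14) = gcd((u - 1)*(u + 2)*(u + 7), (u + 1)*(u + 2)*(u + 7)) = u^2 + 9*u + 14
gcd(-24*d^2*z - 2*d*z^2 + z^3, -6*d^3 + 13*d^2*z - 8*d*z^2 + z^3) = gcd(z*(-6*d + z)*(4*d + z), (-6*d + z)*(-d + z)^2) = -6*d + z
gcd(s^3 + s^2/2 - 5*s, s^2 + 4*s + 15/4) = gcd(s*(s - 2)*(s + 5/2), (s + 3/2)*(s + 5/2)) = s + 5/2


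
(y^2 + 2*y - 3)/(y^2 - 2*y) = (y^2 + 2*y - 3)/(y*(y - 2))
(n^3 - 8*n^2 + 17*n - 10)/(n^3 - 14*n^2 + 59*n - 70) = (n - 1)/(n - 7)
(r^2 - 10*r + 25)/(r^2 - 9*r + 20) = (r - 5)/(r - 4)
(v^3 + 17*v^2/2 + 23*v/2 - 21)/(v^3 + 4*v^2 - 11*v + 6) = (v + 7/2)/(v - 1)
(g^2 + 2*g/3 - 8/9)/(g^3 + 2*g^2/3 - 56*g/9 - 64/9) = (3*g - 2)/(3*g^2 - 2*g - 16)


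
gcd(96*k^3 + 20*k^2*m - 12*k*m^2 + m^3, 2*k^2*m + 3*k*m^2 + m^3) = 2*k + m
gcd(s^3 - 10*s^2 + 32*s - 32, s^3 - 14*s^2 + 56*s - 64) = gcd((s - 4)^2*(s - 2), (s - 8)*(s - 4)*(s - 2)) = s^2 - 6*s + 8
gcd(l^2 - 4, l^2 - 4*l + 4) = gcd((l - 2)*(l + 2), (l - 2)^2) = l - 2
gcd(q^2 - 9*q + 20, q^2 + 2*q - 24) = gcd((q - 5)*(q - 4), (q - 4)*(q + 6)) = q - 4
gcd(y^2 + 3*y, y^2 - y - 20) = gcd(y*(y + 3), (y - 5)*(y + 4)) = 1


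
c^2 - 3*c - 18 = (c - 6)*(c + 3)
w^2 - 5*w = w*(w - 5)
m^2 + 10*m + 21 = (m + 3)*(m + 7)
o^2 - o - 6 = (o - 3)*(o + 2)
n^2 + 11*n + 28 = (n + 4)*(n + 7)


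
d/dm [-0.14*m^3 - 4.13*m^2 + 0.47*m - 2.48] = -0.42*m^2 - 8.26*m + 0.47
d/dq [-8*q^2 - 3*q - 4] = -16*q - 3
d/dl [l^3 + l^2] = l*(3*l + 2)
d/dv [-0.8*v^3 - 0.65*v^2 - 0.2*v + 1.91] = -2.4*v^2 - 1.3*v - 0.2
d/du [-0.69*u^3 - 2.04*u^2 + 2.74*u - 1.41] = -2.07*u^2 - 4.08*u + 2.74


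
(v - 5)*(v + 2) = v^2 - 3*v - 10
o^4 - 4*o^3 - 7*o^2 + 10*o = o*(o - 5)*(o - 1)*(o + 2)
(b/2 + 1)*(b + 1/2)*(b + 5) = b^3/2 + 15*b^2/4 + 27*b/4 + 5/2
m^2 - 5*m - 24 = (m - 8)*(m + 3)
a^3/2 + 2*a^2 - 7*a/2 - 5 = (a/2 + 1/2)*(a - 2)*(a + 5)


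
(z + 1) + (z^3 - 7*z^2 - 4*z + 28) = z^3 - 7*z^2 - 3*z + 29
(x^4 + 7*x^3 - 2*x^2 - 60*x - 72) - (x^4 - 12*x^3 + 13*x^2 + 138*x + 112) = 19*x^3 - 15*x^2 - 198*x - 184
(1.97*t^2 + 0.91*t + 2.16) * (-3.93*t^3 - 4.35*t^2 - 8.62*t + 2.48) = -7.7421*t^5 - 12.1458*t^4 - 29.4287*t^3 - 12.3546*t^2 - 16.3624*t + 5.3568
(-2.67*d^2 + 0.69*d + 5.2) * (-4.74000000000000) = 12.6558*d^2 - 3.2706*d - 24.648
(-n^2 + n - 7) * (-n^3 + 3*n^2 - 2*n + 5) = n^5 - 4*n^4 + 12*n^3 - 28*n^2 + 19*n - 35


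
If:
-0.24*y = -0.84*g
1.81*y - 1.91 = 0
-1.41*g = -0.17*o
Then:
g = 0.30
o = 2.50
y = 1.06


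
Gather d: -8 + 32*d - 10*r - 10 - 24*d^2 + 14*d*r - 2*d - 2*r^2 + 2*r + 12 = -24*d^2 + d*(14*r + 30) - 2*r^2 - 8*r - 6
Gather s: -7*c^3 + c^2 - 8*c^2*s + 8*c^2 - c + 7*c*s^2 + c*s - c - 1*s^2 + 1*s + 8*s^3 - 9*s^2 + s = -7*c^3 + 9*c^2 - 2*c + 8*s^3 + s^2*(7*c - 10) + s*(-8*c^2 + c + 2)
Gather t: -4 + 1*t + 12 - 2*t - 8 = -t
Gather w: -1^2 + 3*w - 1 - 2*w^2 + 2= -2*w^2 + 3*w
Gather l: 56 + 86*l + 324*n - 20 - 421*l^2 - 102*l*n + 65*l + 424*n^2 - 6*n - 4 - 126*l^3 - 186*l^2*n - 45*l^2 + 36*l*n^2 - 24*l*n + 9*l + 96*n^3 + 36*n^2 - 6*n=-126*l^3 + l^2*(-186*n - 466) + l*(36*n^2 - 126*n + 160) + 96*n^3 + 460*n^2 + 312*n + 32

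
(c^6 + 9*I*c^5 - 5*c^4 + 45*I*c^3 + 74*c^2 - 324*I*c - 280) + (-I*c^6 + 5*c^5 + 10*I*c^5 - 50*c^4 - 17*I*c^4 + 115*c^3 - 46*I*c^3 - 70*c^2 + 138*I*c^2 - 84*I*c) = c^6 - I*c^6 + 5*c^5 + 19*I*c^5 - 55*c^4 - 17*I*c^4 + 115*c^3 - I*c^3 + 4*c^2 + 138*I*c^2 - 408*I*c - 280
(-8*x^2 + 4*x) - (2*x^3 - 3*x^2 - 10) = -2*x^3 - 5*x^2 + 4*x + 10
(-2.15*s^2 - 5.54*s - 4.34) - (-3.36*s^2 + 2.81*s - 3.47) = 1.21*s^2 - 8.35*s - 0.87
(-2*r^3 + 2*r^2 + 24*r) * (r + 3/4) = -2*r^4 + r^3/2 + 51*r^2/2 + 18*r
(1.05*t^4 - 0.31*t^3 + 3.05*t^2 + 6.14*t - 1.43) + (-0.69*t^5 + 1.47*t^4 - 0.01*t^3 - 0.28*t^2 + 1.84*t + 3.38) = -0.69*t^5 + 2.52*t^4 - 0.32*t^3 + 2.77*t^2 + 7.98*t + 1.95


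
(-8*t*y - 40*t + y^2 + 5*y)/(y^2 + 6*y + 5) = (-8*t + y)/(y + 1)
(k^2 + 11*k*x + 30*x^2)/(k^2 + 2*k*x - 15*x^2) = (-k - 6*x)/(-k + 3*x)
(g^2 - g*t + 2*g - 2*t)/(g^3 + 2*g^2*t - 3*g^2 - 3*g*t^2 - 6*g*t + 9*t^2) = (g + 2)/(g^2 + 3*g*t - 3*g - 9*t)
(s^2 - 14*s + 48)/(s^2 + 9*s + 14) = (s^2 - 14*s + 48)/(s^2 + 9*s + 14)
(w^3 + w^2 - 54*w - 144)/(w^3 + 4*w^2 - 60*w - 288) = (w + 3)/(w + 6)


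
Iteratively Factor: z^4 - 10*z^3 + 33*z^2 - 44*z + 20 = (z - 2)*(z^3 - 8*z^2 + 17*z - 10) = (z - 5)*(z - 2)*(z^2 - 3*z + 2) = (z - 5)*(z - 2)*(z - 1)*(z - 2)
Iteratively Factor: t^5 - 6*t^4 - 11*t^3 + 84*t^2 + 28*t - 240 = (t + 2)*(t^4 - 8*t^3 + 5*t^2 + 74*t - 120) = (t - 4)*(t + 2)*(t^3 - 4*t^2 - 11*t + 30) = (t - 4)*(t - 2)*(t + 2)*(t^2 - 2*t - 15) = (t - 4)*(t - 2)*(t + 2)*(t + 3)*(t - 5)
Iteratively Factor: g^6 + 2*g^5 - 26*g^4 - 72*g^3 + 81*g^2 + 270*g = (g + 3)*(g^5 - g^4 - 23*g^3 - 3*g^2 + 90*g) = (g - 2)*(g + 3)*(g^4 + g^3 - 21*g^2 - 45*g) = g*(g - 2)*(g + 3)*(g^3 + g^2 - 21*g - 45) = g*(g - 2)*(g + 3)^2*(g^2 - 2*g - 15) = g*(g - 5)*(g - 2)*(g + 3)^2*(g + 3)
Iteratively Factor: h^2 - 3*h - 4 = (h - 4)*(h + 1)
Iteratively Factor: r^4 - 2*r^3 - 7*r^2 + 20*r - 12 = (r + 3)*(r^3 - 5*r^2 + 8*r - 4) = (r - 1)*(r + 3)*(r^2 - 4*r + 4) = (r - 2)*(r - 1)*(r + 3)*(r - 2)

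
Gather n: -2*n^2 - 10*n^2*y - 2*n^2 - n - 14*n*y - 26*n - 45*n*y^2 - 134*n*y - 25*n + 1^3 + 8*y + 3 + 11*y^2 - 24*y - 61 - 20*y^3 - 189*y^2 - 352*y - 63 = n^2*(-10*y - 4) + n*(-45*y^2 - 148*y - 52) - 20*y^3 - 178*y^2 - 368*y - 120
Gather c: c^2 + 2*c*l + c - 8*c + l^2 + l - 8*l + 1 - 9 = c^2 + c*(2*l - 7) + l^2 - 7*l - 8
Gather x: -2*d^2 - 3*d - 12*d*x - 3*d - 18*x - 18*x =-2*d^2 - 6*d + x*(-12*d - 36)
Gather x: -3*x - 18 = -3*x - 18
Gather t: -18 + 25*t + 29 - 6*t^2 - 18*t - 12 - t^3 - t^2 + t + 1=-t^3 - 7*t^2 + 8*t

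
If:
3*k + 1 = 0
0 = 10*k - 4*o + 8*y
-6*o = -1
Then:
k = -1/3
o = 1/6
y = 1/2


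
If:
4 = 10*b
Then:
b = 2/5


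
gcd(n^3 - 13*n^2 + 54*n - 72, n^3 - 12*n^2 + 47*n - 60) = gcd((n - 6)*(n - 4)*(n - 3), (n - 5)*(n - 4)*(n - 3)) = n^2 - 7*n + 12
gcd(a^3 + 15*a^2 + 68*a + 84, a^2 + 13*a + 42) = a^2 + 13*a + 42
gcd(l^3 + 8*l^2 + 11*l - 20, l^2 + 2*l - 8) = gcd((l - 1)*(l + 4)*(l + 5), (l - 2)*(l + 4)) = l + 4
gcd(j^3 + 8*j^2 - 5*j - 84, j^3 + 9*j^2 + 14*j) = j + 7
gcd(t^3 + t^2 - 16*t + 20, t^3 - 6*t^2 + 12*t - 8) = t^2 - 4*t + 4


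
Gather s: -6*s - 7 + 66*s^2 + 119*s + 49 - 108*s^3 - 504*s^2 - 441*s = -108*s^3 - 438*s^2 - 328*s + 42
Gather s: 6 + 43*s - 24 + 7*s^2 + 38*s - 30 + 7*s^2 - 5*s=14*s^2 + 76*s - 48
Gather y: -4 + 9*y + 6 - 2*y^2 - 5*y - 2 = -2*y^2 + 4*y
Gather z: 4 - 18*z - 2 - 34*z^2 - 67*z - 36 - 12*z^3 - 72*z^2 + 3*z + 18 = -12*z^3 - 106*z^2 - 82*z - 16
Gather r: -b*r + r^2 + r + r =r^2 + r*(2 - b)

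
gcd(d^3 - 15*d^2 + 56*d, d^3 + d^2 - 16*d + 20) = 1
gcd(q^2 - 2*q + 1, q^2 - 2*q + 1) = q^2 - 2*q + 1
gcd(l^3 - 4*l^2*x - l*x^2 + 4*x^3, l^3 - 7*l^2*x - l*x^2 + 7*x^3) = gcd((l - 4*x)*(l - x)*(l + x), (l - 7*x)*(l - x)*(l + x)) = -l^2 + x^2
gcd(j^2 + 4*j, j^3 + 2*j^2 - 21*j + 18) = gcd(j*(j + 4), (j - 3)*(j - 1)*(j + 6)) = 1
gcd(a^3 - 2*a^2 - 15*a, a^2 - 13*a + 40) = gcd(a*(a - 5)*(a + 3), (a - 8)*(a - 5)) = a - 5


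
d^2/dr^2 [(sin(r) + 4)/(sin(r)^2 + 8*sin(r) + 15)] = (-sin(r)^5 - 8*sin(r)^4 - 4*sin(r)^3 + 128*sin(r)^2 + 357*sin(r) + 152)/(sin(r)^2 + 8*sin(r) + 15)^3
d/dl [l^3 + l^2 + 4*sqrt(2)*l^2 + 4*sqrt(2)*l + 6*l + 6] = 3*l^2 + 2*l + 8*sqrt(2)*l + 4*sqrt(2) + 6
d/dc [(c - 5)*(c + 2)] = 2*c - 3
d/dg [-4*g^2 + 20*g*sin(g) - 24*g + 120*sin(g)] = 20*g*cos(g) - 8*g + 20*sin(g) + 120*cos(g) - 24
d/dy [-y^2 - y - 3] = -2*y - 1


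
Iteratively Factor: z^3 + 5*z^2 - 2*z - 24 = (z - 2)*(z^2 + 7*z + 12) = (z - 2)*(z + 4)*(z + 3)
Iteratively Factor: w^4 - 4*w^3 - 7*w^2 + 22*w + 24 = (w - 4)*(w^3 - 7*w - 6) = (w - 4)*(w - 3)*(w^2 + 3*w + 2) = (w - 4)*(w - 3)*(w + 2)*(w + 1)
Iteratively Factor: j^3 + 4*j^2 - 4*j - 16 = (j + 2)*(j^2 + 2*j - 8) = (j - 2)*(j + 2)*(j + 4)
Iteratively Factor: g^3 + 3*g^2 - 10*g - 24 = (g - 3)*(g^2 + 6*g + 8) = (g - 3)*(g + 4)*(g + 2)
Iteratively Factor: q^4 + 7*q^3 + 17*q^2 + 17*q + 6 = (q + 1)*(q^3 + 6*q^2 + 11*q + 6) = (q + 1)^2*(q^2 + 5*q + 6) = (q + 1)^2*(q + 3)*(q + 2)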